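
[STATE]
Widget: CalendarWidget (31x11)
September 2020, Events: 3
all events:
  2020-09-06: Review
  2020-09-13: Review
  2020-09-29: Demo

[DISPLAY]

         September 2020        
Mo Tu We Th Fr Sa Su           
    1  2  3  4  5  6*          
 7  8  9 10 11 12 13*          
14 15 16 17 18 19 20           
21 22 23 24 25 26 27           
28 29* 30                      
                               
                               
                               
                               


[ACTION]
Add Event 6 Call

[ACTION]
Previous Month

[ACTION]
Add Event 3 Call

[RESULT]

          August 2020          
Mo Tu We Th Fr Sa Su           
                1  2           
 3*  4  5  6  7  8  9          
10 11 12 13 14 15 16           
17 18 19 20 21 22 23           
24 25 26 27 28 29 30           
31                             
                               
                               
                               


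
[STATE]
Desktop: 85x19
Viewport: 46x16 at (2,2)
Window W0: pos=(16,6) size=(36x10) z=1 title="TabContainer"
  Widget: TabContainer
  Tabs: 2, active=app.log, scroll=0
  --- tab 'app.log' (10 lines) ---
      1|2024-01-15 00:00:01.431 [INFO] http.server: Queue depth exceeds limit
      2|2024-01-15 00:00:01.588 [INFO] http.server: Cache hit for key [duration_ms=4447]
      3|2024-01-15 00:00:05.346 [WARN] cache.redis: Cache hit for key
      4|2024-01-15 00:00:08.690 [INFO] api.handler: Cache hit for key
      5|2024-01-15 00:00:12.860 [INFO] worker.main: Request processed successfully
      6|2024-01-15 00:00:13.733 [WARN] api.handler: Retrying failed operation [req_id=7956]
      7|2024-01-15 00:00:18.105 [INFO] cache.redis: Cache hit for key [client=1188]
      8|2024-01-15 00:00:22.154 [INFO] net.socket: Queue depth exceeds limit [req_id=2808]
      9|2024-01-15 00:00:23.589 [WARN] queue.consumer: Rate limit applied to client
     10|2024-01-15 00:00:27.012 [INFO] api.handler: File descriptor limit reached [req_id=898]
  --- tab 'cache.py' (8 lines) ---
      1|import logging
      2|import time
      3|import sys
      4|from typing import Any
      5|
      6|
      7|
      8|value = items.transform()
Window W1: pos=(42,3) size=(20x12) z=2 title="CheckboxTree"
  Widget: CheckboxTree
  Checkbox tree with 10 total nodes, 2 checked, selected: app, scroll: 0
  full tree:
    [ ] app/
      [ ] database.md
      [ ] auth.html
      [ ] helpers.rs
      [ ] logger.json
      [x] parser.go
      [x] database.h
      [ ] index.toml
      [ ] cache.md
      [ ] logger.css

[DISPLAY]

                                              
                                        ┏━━━━━
                                        ┃ Chec
                                        ┠─────
              ┏━━━━━━━━━━━━━━━━━━━━━━━━━┃>[-] 
              ┃ TabContainer            ┃   [ 
              ┠─────────────────────────┃   [ 
              ┃[app.log]│ cache.py      ┃   [ 
              ┃─────────────────────────┃   [ 
              ┃2024-01-15 00:00:01.431 [┃   [x
              ┃2024-01-15 00:00:01.588 [┃   [x
              ┃2024-01-15 00:00:05.346 [┃   [ 
              ┃2024-01-15 00:00:08.690 [┗━━━━━
              ┗━━━━━━━━━━━━━━━━━━━━━━━━━━━━━━━
                                              
                                              


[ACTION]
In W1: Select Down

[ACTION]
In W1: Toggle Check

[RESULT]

                                              
                                        ┏━━━━━
                                        ┃ Chec
                                        ┠─────
              ┏━━━━━━━━━━━━━━━━━━━━━━━━━┃ [-] 
              ┃ TabContainer            ┃>  [x
              ┠─────────────────────────┃   [ 
              ┃[app.log]│ cache.py      ┃   [ 
              ┃─────────────────────────┃   [ 
              ┃2024-01-15 00:00:01.431 [┃   [x
              ┃2024-01-15 00:00:01.588 [┃   [x
              ┃2024-01-15 00:00:05.346 [┃   [ 
              ┃2024-01-15 00:00:08.690 [┗━━━━━
              ┗━━━━━━━━━━━━━━━━━━━━━━━━━━━━━━━
                                              
                                              


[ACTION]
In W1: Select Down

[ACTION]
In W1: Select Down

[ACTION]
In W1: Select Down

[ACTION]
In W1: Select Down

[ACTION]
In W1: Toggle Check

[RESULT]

                                              
                                        ┏━━━━━
                                        ┃ Chec
                                        ┠─────
              ┏━━━━━━━━━━━━━━━━━━━━━━━━━┃ [-] 
              ┃ TabContainer            ┃   [x
              ┠─────────────────────────┃   [ 
              ┃[app.log]│ cache.py      ┃   [ 
              ┃─────────────────────────┃   [ 
              ┃2024-01-15 00:00:01.431 [┃>  [ 
              ┃2024-01-15 00:00:01.588 [┃   [x
              ┃2024-01-15 00:00:05.346 [┃   [ 
              ┃2024-01-15 00:00:08.690 [┗━━━━━
              ┗━━━━━━━━━━━━━━━━━━━━━━━━━━━━━━━
                                              
                                              


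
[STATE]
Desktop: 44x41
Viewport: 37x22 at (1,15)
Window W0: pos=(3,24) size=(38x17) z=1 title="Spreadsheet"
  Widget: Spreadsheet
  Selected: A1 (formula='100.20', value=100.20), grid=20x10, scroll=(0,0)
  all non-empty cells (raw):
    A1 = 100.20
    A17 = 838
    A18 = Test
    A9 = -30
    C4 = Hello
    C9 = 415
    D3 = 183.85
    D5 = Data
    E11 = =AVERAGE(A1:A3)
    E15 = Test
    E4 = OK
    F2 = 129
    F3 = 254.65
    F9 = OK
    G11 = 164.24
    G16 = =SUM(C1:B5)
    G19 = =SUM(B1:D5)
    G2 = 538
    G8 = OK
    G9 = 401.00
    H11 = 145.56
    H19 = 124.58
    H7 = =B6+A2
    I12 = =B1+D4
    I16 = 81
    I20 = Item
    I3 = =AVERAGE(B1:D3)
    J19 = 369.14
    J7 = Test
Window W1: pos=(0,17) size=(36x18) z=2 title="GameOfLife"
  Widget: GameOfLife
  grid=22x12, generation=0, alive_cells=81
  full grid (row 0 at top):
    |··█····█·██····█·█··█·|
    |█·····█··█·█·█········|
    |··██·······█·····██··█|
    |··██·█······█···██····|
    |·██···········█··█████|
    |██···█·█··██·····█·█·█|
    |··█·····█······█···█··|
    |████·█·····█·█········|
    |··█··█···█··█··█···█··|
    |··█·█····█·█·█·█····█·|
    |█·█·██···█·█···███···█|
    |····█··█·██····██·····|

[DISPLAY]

                                     
                                     
━━━━━━━━━━━━━━━━━━━━━━━━━━━━━━━━━━┓  
 GameOfLife                       ┃  
──────────────────────────────────┨  
Gen: 0                            ┃  
··█····█·██····█·█··█·            ┃  
█·····█··█·█·█········            ┃  
··██·······█·····██··█            ┃  
··██·█······█···██····            ┃━━
·██···········█··█████            ┃  
██···█·█··██·····█·█·█            ┃──
··█·····█······█···█··            ┃  
████·█·····█·█········            ┃  
··█··█···█··█··█···█··            ┃--
··█·█····█·█·█·█····█·            ┃  
█·█·██···█·█···███···█            ┃  
····█··█·██····██·····            ┃3.
                                  ┃  
━━━━━━━━━━━━━━━━━━━━━━━━━━━━━━━━━━┛  
  ┃  6        0       0       0      
  ┃  7        0       0       0      


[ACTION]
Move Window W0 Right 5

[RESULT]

                                     
                                     
━━━━━━━━━━━━━━━━━━━━━━━━━━━━━━━━━━┓  
 GameOfLife                       ┃  
──────────────────────────────────┨  
Gen: 0                            ┃  
··█····█·██····█·█··█·            ┃  
█·····█··█·█·█········            ┃  
··██·······█·····██··█            ┃  
··██·█······█···██····            ┃━━
·██···········█··█████            ┃  
██···█·█··██·····█·█·█            ┃──
··█·····█······█···█··            ┃  
████·█·····█·█········            ┃  
··█··█···█··█··█···█··            ┃--
··█·█····█·█·█·█····█·            ┃  
█·█·██···█·█···███···█            ┃  
····█··█·██····██·····            ┃ 1
                                  ┃  
━━━━━━━━━━━━━━━━━━━━━━━━━━━━━━━━━━┛at
     ┃  6        0       0       0   
     ┃  7        0       0       0   


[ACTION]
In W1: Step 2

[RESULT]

                                     
                                     
━━━━━━━━━━━━━━━━━━━━━━━━━━━━━━━━━━┓  
 GameOfLife                       ┃  
──────────────────────────────────┨  
Gen: 2                            ┃  
··█·····█·██·····█····            ┃  
·█··█···█···█···█·█···            ┃  
·█··█····████··█··█···            ┃  
·█········██····█·█·█·            ┃━━
···███··········██···█            ┃  
··········█·█····███·█            ┃──
···███·····███···█····            ┃  
···█······█···········            ┃  
·····█····██·██·······            ┃--
···██···██·█··········            ┃  
··█········██·········            ┃  
···█·█··████····█·····            ┃ 1
                                  ┃  
━━━━━━━━━━━━━━━━━━━━━━━━━━━━━━━━━━┛at
     ┃  6        0       0       0   
     ┃  7        0       0       0   


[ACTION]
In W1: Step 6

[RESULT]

                                     
                                     
━━━━━━━━━━━━━━━━━━━━━━━━━━━━━━━━━━┓  
 GameOfLife                       ┃  
──────────────────────────────────┨  
Gen: 8                            ┃  
··········███··███····            ┃  
·█······█··█·██·█·██··            ┃  
█········██·███·█·····            ┃  
█·█··███·█···█·██···█·            ┃━━
·██··██········█····█·            ┃  
···········████··███··            ┃──
···········██·█·······            ┃  
············█·██······            ┃  
·············██·······            ┃--
···█········███·······            ┃  
····██·····█··········            ┃  
···██·······█·········            ┃ 1
                                  ┃  
━━━━━━━━━━━━━━━━━━━━━━━━━━━━━━━━━━┛at
     ┃  6        0       0       0   
     ┃  7        0       0       0   


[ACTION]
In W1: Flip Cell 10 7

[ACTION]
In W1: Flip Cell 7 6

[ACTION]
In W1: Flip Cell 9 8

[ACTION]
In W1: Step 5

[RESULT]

                                     
                                     
━━━━━━━━━━━━━━━━━━━━━━━━━━━━━━━━━━┓  
 GameOfLife                       ┃  
──────────────────────────────────┨  
Gen: 13                           ┃  
·············█···███··            ┃  
············█·█·█··█··            ┃  
·█·········█··██·███··            ┃  
█·█·······█····█·█··█·            ┃━━
·██·······█████··█··█·            ┃  
···········█······█·█·            ┃──
·············█········            ┃  
···············█······            ┃  
··············█·······            ┃--
······················            ┃  
····██················            ┃  
····██················            ┃ 1
                                  ┃  
━━━━━━━━━━━━━━━━━━━━━━━━━━━━━━━━━━┛at
     ┃  6        0       0       0   
     ┃  7        0       0       0   


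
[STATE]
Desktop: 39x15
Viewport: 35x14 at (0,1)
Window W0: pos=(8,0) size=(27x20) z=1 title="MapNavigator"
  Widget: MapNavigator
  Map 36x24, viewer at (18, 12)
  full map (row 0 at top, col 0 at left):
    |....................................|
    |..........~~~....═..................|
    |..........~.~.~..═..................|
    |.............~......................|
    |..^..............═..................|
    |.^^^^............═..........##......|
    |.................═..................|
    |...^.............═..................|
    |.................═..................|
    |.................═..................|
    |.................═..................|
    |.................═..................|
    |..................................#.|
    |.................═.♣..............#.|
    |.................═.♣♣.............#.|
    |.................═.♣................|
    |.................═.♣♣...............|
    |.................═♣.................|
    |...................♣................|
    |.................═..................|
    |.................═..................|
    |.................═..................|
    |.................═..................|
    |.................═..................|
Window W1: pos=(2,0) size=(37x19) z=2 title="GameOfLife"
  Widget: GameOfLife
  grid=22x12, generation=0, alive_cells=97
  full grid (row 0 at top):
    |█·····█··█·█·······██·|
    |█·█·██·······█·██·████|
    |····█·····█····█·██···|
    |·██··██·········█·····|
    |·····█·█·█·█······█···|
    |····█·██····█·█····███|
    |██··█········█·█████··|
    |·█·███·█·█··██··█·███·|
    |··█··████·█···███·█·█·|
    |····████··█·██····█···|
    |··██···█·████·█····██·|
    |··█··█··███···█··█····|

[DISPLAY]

  ┃ GameOfLife                     
  ┠────────────────────────────────
  ┃Gen: 0                          
  ┃█·····█··█·█·······██·          
  ┃█·█·██·······█·██·████          
  ┃····█·····█····█·██···          
  ┃·██··██·········█·····          
  ┃·····█·█·█·█······█···          
  ┃····█·██····█·█····███          
  ┃██··█········█·█████··          
  ┃·█·███·█·█··██··█·███·          
  ┃··█··████·█···███·█·█·          
  ┃····████··█·██····█···          
  ┃··██···█·████·█····██·          


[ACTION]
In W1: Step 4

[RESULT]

  ┃ GameOfLife                     
  ┠────────────────────────────────
  ┃Gen: 4                          
  ┃··█············███··█·          
  ┃·█·█████······█·██·███          
  ┃··██···█·····██·███··█          
  ┃····██·······█········          
  ┃··██████·██·██·███····          
  ┃·█·███······█···█·█···          
  ┃··█·█···█··········█··          
  ┃···██··············█··          
  ┃·█··█····██···█·█·██··          
  ┃·█·█······█···█·█···█·          
  ┃·█··········██···████·          


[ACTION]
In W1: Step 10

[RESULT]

  ┃ GameOfLife                     
  ┠────────────────────────────────
  ┃Gen: 14                         
  ┃···············█······          
  ┃···················██·          
  ┃········█···········█·          
  ┃·······█·█···█·····██·          
  ┃·····██··██···█···█···          
  ┃·····█████·······█····          
  ┃·█···██·██············          
  ┃██·█···············██·          
  ┃····█··█···········█·█          
  ┃·█·············██····█          
  ┃···█·█·········██···██          


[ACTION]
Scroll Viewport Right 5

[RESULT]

GameOfLife                        ┃
──────────────────────────────────┨
en: 14                            ┃
··············█······             ┃
··················██·             ┃
·······█···········█·             ┃
······█·█···█·····██·             ┃
····██··██···█···█···             ┃
····█████·······█····             ┃
█···██·██············             ┃
█·█···············██·             ┃
···█··█···········█·█             ┃
█·············██····█             ┃
··█·█·········██···██             ┃


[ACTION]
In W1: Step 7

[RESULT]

GameOfLife                        ┃
──────────────────────────────────┨
en: 21                            ┃
·····················             ┃
···················█·             ┃
··················█·█             ┃
·················██·█             ┃
█······██·······█····             ┃
██····█··█·········█·             ┃
··█·███·██···········             ┃
█······██·······█··█·             ┃
·█···███··········█·█             ┃
··██··█·······██····█             ┃
···███········██···██             ┃


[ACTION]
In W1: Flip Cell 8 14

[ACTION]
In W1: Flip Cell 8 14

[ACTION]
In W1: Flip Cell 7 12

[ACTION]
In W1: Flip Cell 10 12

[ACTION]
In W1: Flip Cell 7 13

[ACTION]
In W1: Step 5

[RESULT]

GameOfLife                        ┃
──────────────────────────────────┨
en: 26                            ┃
·····················             ┃
·················██··             ┃
················█··█·             ┃
██····█··█·····██████             ┃
··█··█····█·····█··█·             ┃
···█·█·····█·····██··             ┃
···█·█····██·········             ┃
█·██·················             ┃
·██··██··············             ┃
···█··██·············             ┃
·····███·············             ┃


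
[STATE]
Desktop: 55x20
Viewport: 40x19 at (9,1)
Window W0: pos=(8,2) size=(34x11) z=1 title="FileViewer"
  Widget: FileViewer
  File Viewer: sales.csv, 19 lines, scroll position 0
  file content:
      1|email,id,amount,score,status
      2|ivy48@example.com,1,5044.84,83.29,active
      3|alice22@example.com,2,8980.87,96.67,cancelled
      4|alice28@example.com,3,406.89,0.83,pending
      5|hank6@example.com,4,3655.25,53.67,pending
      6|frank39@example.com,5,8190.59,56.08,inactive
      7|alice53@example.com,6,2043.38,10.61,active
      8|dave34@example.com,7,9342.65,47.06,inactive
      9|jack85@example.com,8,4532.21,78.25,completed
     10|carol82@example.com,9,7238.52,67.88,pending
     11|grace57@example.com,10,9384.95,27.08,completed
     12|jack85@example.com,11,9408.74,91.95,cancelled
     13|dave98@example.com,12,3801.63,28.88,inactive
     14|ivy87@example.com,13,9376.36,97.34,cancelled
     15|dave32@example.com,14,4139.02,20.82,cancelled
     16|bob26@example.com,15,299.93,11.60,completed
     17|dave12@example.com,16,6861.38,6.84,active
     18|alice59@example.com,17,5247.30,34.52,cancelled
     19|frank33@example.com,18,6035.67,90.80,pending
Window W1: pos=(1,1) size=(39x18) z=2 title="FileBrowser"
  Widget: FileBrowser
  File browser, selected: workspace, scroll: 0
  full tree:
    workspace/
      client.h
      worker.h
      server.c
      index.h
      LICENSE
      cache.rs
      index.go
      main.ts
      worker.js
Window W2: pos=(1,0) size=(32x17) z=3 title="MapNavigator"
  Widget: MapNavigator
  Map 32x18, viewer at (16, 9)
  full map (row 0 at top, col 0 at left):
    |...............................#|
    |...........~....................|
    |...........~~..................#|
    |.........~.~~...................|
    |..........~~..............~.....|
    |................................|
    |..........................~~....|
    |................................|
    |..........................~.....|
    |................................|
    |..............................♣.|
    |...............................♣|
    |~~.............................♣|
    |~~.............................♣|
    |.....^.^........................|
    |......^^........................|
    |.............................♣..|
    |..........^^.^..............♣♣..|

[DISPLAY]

igator                 ┃━━━━━━┓         
───────────────────────┨      ┃━┓       
.~.~~..................┃──────┨ ┃       
..~~..............~....┃      ┃─┨       
.......................┃      ┃▲┃       
..................~~...┃      ┃█┃       
.......................┃      ┃░┃       
..................~....┃      ┃░┃       
........@..............┃      ┃░┃       
......................♣┃      ┃░┃       
.......................┃      ┃▼┃       
.......................┃      ┃━┛       
.......................┃      ┃         
.......................┃      ┃         
.......................┃      ┃         
━━━━━━━━━━━━━━━━━━━━━━━┛      ┃         
                              ┃         
━━━━━━━━━━━━━━━━━━━━━━━━━━━━━━┛         
                                        


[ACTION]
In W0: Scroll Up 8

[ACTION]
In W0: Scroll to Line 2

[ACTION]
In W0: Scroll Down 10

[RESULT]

igator                 ┃━━━━━━┓         
───────────────────────┨      ┃━┓       
.~.~~..................┃──────┨ ┃       
..~~..............~....┃      ┃─┨       
.......................┃      ┃▲┃       
..................~~...┃      ┃░┃       
.......................┃      ┃░┃       
..................~....┃      ┃░┃       
........@..............┃      ┃░┃       
......................♣┃      ┃█┃       
.......................┃      ┃▼┃       
.......................┃      ┃━┛       
.......................┃      ┃         
.......................┃      ┃         
.......................┃      ┃         
━━━━━━━━━━━━━━━━━━━━━━━┛      ┃         
                              ┃         
━━━━━━━━━━━━━━━━━━━━━━━━━━━━━━┛         
                                        


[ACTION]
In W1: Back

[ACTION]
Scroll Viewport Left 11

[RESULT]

 ┃ MapNavigator                 ┃━━━━━━┓
 ┠──────────────────────────────┨      ┃
 ┃........~.~~..................┃──────┨
 ┃.........~~..............~....┃      ┃
 ┃..............................┃      ┃
 ┃.........................~~...┃      ┃
 ┃..............................┃      ┃
 ┃.........................~....┃      ┃
 ┃...............@..............┃      ┃
 ┃.............................♣┃      ┃
 ┃..............................┃      ┃
 ┃~.............................┃      ┃
 ┃~.............................┃      ┃
 ┃....^.^.......................┃      ┃
 ┃.....^^.......................┃      ┃
 ┗━━━━━━━━━━━━━━━━━━━━━━━━━━━━━━┛      ┃
 ┃                                     ┃
 ┗━━━━━━━━━━━━━━━━━━━━━━━━━━━━━━━━━━━━━┛
                                        


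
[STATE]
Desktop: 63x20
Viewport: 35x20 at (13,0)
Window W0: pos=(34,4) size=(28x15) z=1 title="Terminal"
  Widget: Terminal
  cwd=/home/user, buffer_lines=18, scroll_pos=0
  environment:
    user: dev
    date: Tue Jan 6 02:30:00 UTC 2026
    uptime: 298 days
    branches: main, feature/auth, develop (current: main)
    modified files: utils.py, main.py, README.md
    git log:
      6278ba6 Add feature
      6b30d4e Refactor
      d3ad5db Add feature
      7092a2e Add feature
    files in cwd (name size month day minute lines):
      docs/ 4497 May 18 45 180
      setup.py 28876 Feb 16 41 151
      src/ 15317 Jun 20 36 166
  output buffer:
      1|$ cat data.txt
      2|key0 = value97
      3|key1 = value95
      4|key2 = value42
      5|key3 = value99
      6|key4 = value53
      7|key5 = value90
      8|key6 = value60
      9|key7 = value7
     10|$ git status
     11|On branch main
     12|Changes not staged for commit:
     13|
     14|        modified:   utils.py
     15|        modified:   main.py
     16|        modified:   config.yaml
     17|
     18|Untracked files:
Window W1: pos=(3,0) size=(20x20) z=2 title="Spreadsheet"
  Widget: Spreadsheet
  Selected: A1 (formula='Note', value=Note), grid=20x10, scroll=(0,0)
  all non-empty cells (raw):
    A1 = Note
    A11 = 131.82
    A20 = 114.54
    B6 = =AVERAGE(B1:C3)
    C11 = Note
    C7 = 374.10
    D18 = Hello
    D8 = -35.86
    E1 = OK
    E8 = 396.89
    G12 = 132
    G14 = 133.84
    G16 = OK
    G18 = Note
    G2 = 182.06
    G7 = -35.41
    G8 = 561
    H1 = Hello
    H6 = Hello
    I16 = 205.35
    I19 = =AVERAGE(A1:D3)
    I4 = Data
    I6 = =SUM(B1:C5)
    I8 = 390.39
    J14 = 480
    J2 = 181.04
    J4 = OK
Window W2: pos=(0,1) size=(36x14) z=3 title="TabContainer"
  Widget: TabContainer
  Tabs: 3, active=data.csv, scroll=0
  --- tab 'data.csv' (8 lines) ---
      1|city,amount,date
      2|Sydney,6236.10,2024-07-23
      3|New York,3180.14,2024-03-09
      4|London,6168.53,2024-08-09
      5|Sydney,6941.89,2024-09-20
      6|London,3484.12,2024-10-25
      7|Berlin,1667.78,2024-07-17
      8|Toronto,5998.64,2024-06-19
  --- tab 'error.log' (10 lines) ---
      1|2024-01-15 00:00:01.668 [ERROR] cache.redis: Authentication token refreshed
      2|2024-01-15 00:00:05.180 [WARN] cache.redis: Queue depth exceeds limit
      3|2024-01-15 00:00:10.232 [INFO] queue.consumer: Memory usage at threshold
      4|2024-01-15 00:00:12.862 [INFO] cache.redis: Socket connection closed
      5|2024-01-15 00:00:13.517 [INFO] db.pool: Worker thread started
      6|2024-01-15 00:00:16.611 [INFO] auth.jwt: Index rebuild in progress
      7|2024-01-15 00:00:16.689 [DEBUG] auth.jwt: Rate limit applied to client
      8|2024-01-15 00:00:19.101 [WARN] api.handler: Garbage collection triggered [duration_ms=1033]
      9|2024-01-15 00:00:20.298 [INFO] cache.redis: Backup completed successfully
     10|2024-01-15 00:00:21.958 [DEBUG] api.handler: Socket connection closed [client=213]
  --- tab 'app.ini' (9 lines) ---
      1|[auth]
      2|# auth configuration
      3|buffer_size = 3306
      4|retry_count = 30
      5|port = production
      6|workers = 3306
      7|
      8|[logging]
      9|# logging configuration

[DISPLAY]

━━━━━━━━━┓                         
━━━━━━━━━━━━━━━━━━━━━━┓            
r                     ┃            
──────────────────────┨            
error.log │ app.ini   ┃━━━━━━━━━━━━
──────────────────────┃Terminal    
date                  ┃────────────
10,2024-07-23         ┃ cat data.tx
0.14,2024-03-09       ┃ey0 = value9
53,2024-08-09         ┃ey1 = value9
89,2024-09-20         ┃ey2 = value4
12,2024-10-25         ┃ey3 = value9
78,2024-07-17         ┃ey4 = value5
.64,2024-06-19        ┃ey5 = value9
━━━━━━━━━━━━━━━━━━━━━━┛ey6 = value6
  0      ┃           ┃key7 = value7
.82      ┃           ┃$ git status 
  0      ┃           ┃On branch mai
  0      ┃           ┗━━━━━━━━━━━━━
━━━━━━━━━┛                         


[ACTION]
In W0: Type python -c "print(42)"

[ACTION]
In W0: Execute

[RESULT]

━━━━━━━━━┓                         
━━━━━━━━━━━━━━━━━━━━━━┓            
r                     ┃            
──────────────────────┨            
error.log │ app.ini   ┃━━━━━━━━━━━━
──────────────────────┃Terminal    
date                  ┃────────────
10,2024-07-23         ┃n branch mai
0.14,2024-03-09       ┃hanges not s
53,2024-08-09         ┃            
89,2024-09-20         ┃       modif
12,2024-10-25         ┃       modif
78,2024-07-17         ┃       modif
.64,2024-06-19        ┃            
━━━━━━━━━━━━━━━━━━━━━━┛ntracked fil
  0      ┃           ┃$ python -c "
.82      ┃           ┃42           
  0      ┃           ┃$ █          
  0      ┃           ┗━━━━━━━━━━━━━
━━━━━━━━━┛                         


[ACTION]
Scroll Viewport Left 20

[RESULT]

   ┏━━━━━━━━━━━━━━━━━━┓            
┏━━━━━━━━━━━━━━━━━━━━━━━━━━━━━━━━━━
┃ TabContainer                     
┠──────────────────────────────────
┃[data.csv]│ error.log │ app.ini   
┃──────────────────────────────────
┃city,amount,date                  
┃Sydney,6236.10,2024-07-23         
┃New York,3180.14,2024-03-09       
┃London,6168.53,2024-08-09         
┃Sydney,6941.89,2024-09-20         
┃London,3484.12,2024-10-25         
┃Berlin,1667.78,2024-07-17         
┃Toronto,5998.64,2024-06-19        
┗━━━━━━━━━━━━━━━━━━━━━━━━━━━━━━━━━━
   ┃ 10        0      ┃           ┃
   ┃ 11   131.82      ┃           ┃
   ┃ 12        0      ┃           ┃
   ┃ 13        0      ┃           ┗
   ┗━━━━━━━━━━━━━━━━━━┛            


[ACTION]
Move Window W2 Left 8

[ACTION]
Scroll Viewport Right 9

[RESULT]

━━━━━━━━━━━━━┓                     
━━━━━━━━━━━━━━━━━━━━━━━━━━┓        
ainer                     ┃        
──────────────────────────┨        
v]│ error.log │ app.ini   ┃━━━━━━━━
──────────────────────────┃Terminal
unt,date                  ┃────────
236.10,2024-07-23         ┃n branch
,3180.14,2024-03-09       ┃hanges n
168.53,2024-08-09         ┃        
941.89,2024-09-20         ┃       m
484.12,2024-10-25         ┃       m
667.78,2024-07-17         ┃       m
5998.64,2024-06-19        ┃        
━━━━━━━━━━━━━━━━━━━━━━━━━━┛ntracked
      0      ┃           ┃$ python 
 131.82      ┃           ┃42       
      0      ┃           ┃$ █      
      0      ┃           ┗━━━━━━━━━
━━━━━━━━━━━━━┛                     


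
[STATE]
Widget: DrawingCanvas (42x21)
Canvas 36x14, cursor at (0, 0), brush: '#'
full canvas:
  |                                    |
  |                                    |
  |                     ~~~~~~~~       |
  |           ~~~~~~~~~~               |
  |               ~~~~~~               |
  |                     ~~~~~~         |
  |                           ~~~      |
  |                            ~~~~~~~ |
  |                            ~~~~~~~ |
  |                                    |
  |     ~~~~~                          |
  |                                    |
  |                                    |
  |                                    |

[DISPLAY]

+                                         
                                          
                     ~~~~~~~~             
           ~~~~~~~~~~                     
               ~~~~~~                     
                     ~~~~~~               
                           ~~~            
                            ~~~~~~~       
                            ~~~~~~~       
                                          
     ~~~~~                                
                                          
                                          
                                          
                                          
                                          
                                          
                                          
                                          
                                          
                                          


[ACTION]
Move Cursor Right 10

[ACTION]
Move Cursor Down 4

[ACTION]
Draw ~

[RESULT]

                                          
                                          
                     ~~~~~~~~             
           ~~~~~~~~~~                     
          ~    ~~~~~~                     
                     ~~~~~~               
                           ~~~            
                            ~~~~~~~       
                            ~~~~~~~       
                                          
     ~~~~~                                
                                          
                                          
                                          
                                          
                                          
                                          
                                          
                                          
                                          
                                          


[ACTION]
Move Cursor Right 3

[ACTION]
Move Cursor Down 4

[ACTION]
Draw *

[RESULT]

                                          
                                          
                     ~~~~~~~~             
           ~~~~~~~~~~                     
          ~    ~~~~~~                     
                     ~~~~~~               
                           ~~~            
                            ~~~~~~~       
             *              ~~~~~~~       
                                          
     ~~~~~                                
                                          
                                          
                                          
                                          
                                          
                                          
                                          
                                          
                                          
                                          


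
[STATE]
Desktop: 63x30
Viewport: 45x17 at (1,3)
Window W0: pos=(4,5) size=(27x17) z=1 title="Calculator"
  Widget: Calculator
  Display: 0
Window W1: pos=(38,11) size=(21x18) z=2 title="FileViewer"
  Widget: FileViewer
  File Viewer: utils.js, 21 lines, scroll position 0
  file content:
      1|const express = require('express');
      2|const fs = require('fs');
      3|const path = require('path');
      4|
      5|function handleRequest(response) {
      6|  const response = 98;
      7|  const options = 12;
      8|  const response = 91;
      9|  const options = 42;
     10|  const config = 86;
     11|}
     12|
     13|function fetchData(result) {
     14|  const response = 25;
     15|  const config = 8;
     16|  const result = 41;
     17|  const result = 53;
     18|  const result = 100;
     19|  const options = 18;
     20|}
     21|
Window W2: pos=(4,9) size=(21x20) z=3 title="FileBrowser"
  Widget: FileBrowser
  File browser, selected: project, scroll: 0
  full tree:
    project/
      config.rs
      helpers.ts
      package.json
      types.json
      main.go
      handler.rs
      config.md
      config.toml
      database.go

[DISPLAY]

                                             
                                             
   ┏━━━━━━━━━━━━━━━━━━━━━━━━━┓               
   ┃ Calculator              ┃               
   ┠─────────────────────────┨               
   ┃                        0┃               
   ┏━━━━━━━━━━━━━━━━━━━┓     ┃               
   ┃ FileBrowser       ┃     ┃               
   ┠───────────────────┨     ┃       ┏━━━━━━━
   ┃> [-] project/     ┃     ┃       ┃ FileVi
   ┃    config.rs      ┃     ┃       ┠───────
   ┃    helpers.ts     ┃     ┃       ┃const e
   ┃    package.json   ┃     ┃       ┃const f
   ┃    types.json     ┃     ┃       ┃const p
   ┃    main.go        ┃     ┃       ┃       
   ┃    handler.rs     ┃     ┃       ┃functio
   ┃    config.md      ┃     ┃       ┃  const


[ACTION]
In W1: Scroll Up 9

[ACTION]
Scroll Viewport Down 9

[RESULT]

   ┃> [-] project/     ┃     ┃       ┃ FileVi
   ┃    config.rs      ┃     ┃       ┠───────
   ┃    helpers.ts     ┃     ┃       ┃const e
   ┃    package.json   ┃     ┃       ┃const f
   ┃    types.json     ┃     ┃       ┃const p
   ┃    main.go        ┃     ┃       ┃       
   ┃    handler.rs     ┃     ┃       ┃functio
   ┃    config.md      ┃     ┃       ┃  const
   ┃    config.toml    ┃     ┃       ┃  const
   ┃    database.go    ┃━━━━━┛       ┃  const
   ┃                   ┃             ┃  const
   ┃                   ┃             ┃  const
   ┃                   ┃             ┃}      
   ┃                   ┃             ┃       
   ┃                   ┃             ┃functio
   ┃                   ┃             ┃  const
   ┗━━━━━━━━━━━━━━━━━━━┛             ┗━━━━━━━


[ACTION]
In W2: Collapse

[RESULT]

   ┃> [+] project/     ┃     ┃       ┃ FileVi
   ┃                   ┃     ┃       ┠───────
   ┃                   ┃     ┃       ┃const e
   ┃                   ┃     ┃       ┃const f
   ┃                   ┃     ┃       ┃const p
   ┃                   ┃     ┃       ┃       
   ┃                   ┃     ┃       ┃functio
   ┃                   ┃     ┃       ┃  const
   ┃                   ┃     ┃       ┃  const
   ┃                   ┃━━━━━┛       ┃  const
   ┃                   ┃             ┃  const
   ┃                   ┃             ┃  const
   ┃                   ┃             ┃}      
   ┃                   ┃             ┃       
   ┃                   ┃             ┃functio
   ┃                   ┃             ┃  const
   ┗━━━━━━━━━━━━━━━━━━━┛             ┗━━━━━━━


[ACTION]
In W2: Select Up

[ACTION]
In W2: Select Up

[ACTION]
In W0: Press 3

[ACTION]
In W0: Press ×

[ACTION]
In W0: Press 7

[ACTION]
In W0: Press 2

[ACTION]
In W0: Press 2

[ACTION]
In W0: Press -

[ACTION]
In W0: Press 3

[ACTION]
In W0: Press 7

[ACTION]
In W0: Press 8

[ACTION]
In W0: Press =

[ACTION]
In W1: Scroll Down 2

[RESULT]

   ┃> [+] project/     ┃     ┃       ┃ FileVi
   ┃                   ┃     ┃       ┠───────
   ┃                   ┃     ┃       ┃const p
   ┃                   ┃     ┃       ┃       
   ┃                   ┃     ┃       ┃functio
   ┃                   ┃     ┃       ┃  const
   ┃                   ┃     ┃       ┃  const
   ┃                   ┃     ┃       ┃  const
   ┃                   ┃     ┃       ┃  const
   ┃                   ┃━━━━━┛       ┃  const
   ┃                   ┃             ┃}      
   ┃                   ┃             ┃       
   ┃                   ┃             ┃functio
   ┃                   ┃             ┃  const
   ┃                   ┃             ┃  const
   ┃                   ┃             ┃  const
   ┗━━━━━━━━━━━━━━━━━━━┛             ┗━━━━━━━
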